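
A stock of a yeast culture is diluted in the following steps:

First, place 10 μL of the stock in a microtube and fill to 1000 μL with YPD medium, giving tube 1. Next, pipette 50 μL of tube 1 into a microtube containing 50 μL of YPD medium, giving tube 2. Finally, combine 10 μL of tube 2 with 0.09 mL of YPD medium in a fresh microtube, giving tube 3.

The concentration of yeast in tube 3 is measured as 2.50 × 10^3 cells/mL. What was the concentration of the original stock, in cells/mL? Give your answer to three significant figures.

Step 1: 10 μL brought to 1000 μL → factor 1000/10 = 100
Step 2: 50 μL + 50 μL = 100 μL total → factor 100/50 = 2
Step 3: 10 μL + 0.09 mL = 100 μL total → factor 100/10 = 10
Overall dilution factor = 100 × 2 × 10 = 2000
Stock = 2.50 × 10^3 cells/mL × 2000 = 5.00 × 10^6 cells/mL

5.00 × 10^6 cells/mL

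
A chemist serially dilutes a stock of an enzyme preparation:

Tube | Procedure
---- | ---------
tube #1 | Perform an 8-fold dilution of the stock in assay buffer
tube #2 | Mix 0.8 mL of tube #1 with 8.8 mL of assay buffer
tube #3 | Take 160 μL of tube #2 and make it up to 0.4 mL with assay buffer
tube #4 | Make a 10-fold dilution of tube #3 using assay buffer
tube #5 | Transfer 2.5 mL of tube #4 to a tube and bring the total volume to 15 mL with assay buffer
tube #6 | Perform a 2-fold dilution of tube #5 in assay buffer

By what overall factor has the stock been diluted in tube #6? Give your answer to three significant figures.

Step 1: 8-fold → factor 8
Step 2: 0.8 mL + 8.8 mL = 9.6 mL total → factor 9.6/0.8 = 12
Step 3: 160 μL brought to 0.4 mL → factor 400/160 = 2.5
Step 4: 10-fold → factor 10
Step 5: 2.5 mL brought to 15 mL → factor 15/2.5 = 6
Step 6: 2-fold → factor 2
Overall dilution factor = 8 × 12 × 2.5 × 10 × 6 × 2 = 28800

2.88 × 10^4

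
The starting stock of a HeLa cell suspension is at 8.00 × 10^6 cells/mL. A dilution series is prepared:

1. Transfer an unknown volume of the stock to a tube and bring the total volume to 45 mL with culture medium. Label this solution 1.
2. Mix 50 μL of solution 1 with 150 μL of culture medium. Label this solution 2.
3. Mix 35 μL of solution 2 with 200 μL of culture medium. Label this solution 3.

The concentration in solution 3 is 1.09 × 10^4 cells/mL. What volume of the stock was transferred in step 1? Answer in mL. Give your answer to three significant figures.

1.65 mL

Step 1: v brought to 45 mL → factor = 45 mL/v
Step 2: 50 μL + 150 μL = 200 μL total → factor 200/50 = 4
Step 3: 35 μL + 200 μL = 235 μL total → factor 235/35 = 6.7143
Product of known-step factors = 26.857
Overall factor = 8.00 × 10^6 cells/mL / (1.09 × 10^4 cells/mL) = 733.94
Step-1 factor = 733.94 / 26.857 = 27.328
v = 45 mL / 27.328 = 1.65 mL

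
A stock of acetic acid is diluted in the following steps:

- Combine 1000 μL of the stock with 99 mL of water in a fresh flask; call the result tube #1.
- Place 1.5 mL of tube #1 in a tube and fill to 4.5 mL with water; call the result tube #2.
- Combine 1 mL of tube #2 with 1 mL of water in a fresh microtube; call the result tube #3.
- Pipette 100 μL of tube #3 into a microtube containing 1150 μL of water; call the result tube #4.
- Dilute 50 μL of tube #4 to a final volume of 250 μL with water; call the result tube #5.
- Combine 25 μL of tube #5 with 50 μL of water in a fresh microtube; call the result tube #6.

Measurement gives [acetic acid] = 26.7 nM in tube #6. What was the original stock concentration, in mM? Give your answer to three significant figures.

Step 1: 1000 μL + 99 mL = 1 × 10^5 μL total → factor 1 × 10^5/1000 = 100
Step 2: 1.5 mL brought to 4.5 mL → factor 4.5/1.5 = 3
Step 3: 1 mL + 1 mL = 2 mL total → factor 2/1 = 2
Step 4: 100 μL + 1150 μL = 1250 μL total → factor 1250/100 = 12.5
Step 5: 50 μL brought to 250 μL → factor 250/50 = 5
Step 6: 25 μL + 50 μL = 75 μL total → factor 75/25 = 3
Overall dilution factor = 100 × 3 × 2 × 12.5 × 5 × 3 = 1.125 × 10^5
Stock = 26.7 nM × 1.125 × 10^5 = 3.004 × 10^6 nM = 3.00 mM

3.00 mM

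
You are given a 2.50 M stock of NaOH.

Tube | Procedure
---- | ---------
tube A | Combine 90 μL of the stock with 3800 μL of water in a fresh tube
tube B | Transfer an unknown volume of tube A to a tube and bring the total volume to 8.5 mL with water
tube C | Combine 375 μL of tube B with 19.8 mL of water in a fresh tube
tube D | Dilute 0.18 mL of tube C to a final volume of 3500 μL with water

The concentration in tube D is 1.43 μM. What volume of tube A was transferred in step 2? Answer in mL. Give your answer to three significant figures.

0.220 mL

Step 1: 90 μL + 3800 μL = 3890 μL total → factor 3890/90 = 43.222
Step 2: v brought to 8.5 mL → factor = 8.5 mL/v
Step 3: 375 μL + 19.8 mL = 20175 μL total → factor 20175/375 = 53.8
Step 4: 0.18 mL brought to 3500 μL → factor 3.5/0.18 = 19.444
Product of known-step factors = 45215
Overall factor = 2.50 M / (1.43 μM) = 1.7483 × 10^6
Step-2 factor = 1.7483 × 10^6 / 45215 = 38.665
v = 8.5 mL / 38.665 = 0.220 mL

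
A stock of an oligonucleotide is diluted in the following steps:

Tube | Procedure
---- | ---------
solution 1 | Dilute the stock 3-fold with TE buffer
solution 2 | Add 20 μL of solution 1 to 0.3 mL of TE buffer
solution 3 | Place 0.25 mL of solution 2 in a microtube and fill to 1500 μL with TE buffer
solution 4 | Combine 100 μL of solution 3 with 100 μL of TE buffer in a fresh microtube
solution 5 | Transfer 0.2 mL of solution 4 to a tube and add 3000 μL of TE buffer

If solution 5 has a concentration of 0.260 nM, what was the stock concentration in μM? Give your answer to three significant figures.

Step 1: 3-fold → factor 3
Step 2: 20 μL + 0.3 mL = 320 μL total → factor 320/20 = 16
Step 3: 0.25 mL brought to 1500 μL → factor 1.5/0.25 = 6
Step 4: 100 μL + 100 μL = 200 μL total → factor 200/100 = 2
Step 5: 0.2 mL + 3000 μL = 3.2 mL total → factor 3.2/0.2 = 16
Overall dilution factor = 3 × 16 × 6 × 2 × 16 = 9216
Stock = 0.260 nM × 9216 = 2396 nM = 2.40 μM

2.40 μM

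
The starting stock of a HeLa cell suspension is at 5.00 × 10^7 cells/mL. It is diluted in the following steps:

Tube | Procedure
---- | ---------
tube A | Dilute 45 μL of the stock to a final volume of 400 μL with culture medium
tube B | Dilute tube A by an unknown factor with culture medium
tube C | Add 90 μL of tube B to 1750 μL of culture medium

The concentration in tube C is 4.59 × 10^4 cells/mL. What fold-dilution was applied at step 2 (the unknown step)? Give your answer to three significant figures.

5.99-fold

Step 1: 45 μL brought to 400 μL → factor 400/45 = 8.8889
Step 2: unknown factor x
Step 3: 90 μL + 1750 μL = 1840 μL total → factor 1840/90 = 20.444
Product of known-step factors = 181.73
Overall factor = 5.00 × 10^7 cells/mL / (4.59 × 10^4 cells/mL) = 1089.3
x = 1089.3 / 181.73 = 5.99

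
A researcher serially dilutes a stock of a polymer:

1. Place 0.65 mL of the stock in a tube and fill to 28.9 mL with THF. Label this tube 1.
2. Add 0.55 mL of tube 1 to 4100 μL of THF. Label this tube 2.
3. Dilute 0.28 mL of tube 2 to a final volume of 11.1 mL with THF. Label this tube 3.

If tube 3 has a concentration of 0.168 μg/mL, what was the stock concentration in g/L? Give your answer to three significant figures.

2.50 g/L

Step 1: 0.65 mL brought to 28.9 mL → factor 28.9/0.65 = 44.462
Step 2: 0.55 mL + 4100 μL = 4.65 mL total → factor 4.65/0.55 = 8.4545
Step 3: 0.28 mL brought to 11.1 mL → factor 11.1/0.28 = 39.643
Overall dilution factor = 44.462 × 8.4545 × 39.643 = 14902
Stock = 0.168 μg/mL × 14902 = 2504 μg/mL = 2.50 g/L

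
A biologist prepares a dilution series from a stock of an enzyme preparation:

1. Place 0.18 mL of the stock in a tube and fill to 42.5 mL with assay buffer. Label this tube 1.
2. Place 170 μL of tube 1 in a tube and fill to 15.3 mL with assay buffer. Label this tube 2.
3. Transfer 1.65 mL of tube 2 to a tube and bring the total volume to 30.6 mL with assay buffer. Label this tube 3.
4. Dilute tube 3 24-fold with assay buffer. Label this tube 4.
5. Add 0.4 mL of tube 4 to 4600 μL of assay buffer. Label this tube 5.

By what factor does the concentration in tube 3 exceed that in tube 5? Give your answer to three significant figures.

300

Step 1: 0.18 mL brought to 42.5 mL → factor 42.5/0.18 = 236.11
Step 2: 170 μL brought to 15.3 mL → factor 15300/170 = 90
Step 3: 1.65 mL brought to 30.6 mL → factor 30.6/1.65 = 18.545
Step 4: 24-fold → factor 24
Step 5: 0.4 mL + 4600 μL = 5 mL total → factor 5/0.4 = 12.5
Dilution factor to tube 3 = 3.9409 × 10^5; to tube 5 = 1.1823 × 10^8
[tube 3]/[tube 5] = (factor to tube 5)/(factor to tube 3) = 1.1823 × 10^8/3.9409 × 10^5 = 300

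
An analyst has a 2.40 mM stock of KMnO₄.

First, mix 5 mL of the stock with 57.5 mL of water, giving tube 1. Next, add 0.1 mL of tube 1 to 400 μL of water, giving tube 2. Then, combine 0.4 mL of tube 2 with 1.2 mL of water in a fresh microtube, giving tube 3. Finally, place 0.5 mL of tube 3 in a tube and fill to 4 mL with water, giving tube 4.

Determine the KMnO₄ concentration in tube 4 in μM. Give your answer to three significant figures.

1.20 μM

Step 1: 5 mL + 57.5 mL = 62.5 mL total → factor 62.5/5 = 12.5
Step 2: 0.1 mL + 400 μL = 0.5 mL total → factor 0.5/0.1 = 5
Step 3: 0.4 mL + 1.2 mL = 1.6 mL total → factor 1.6/0.4 = 4
Step 4: 0.5 mL brought to 4 mL → factor 4/0.5 = 8
Overall dilution factor = 12.5 × 5 × 4 × 8 = 2000
Final = 2.40 mM / 2000 = 0.001200 mM = 1.20 μM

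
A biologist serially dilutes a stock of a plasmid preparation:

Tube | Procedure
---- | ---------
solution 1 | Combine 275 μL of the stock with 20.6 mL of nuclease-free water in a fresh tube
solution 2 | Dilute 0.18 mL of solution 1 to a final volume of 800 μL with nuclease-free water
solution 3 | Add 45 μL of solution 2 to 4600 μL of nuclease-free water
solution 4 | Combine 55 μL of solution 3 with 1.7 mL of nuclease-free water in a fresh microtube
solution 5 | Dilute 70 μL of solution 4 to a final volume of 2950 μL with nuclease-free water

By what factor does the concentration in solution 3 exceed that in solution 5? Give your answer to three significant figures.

1.34 × 10^3

Step 1: 275 μL + 20.6 mL = 20875 μL total → factor 20875/275 = 75.909
Step 2: 0.18 mL brought to 800 μL → factor 0.8/0.18 = 4.4444
Step 3: 45 μL + 4600 μL = 4645 μL total → factor 4645/45 = 103.22
Step 4: 55 μL + 1.7 mL = 1755 μL total → factor 1755/55 = 31.909
Step 5: 70 μL brought to 2950 μL → factor 2950/70 = 42.143
Dilution factor to solution 3 = 34824; to solution 5 = 4.683 × 10^7
[solution 3]/[solution 5] = (factor to solution 5)/(factor to solution 3) = 4.683 × 10^7/34824 = 1.34 × 10^3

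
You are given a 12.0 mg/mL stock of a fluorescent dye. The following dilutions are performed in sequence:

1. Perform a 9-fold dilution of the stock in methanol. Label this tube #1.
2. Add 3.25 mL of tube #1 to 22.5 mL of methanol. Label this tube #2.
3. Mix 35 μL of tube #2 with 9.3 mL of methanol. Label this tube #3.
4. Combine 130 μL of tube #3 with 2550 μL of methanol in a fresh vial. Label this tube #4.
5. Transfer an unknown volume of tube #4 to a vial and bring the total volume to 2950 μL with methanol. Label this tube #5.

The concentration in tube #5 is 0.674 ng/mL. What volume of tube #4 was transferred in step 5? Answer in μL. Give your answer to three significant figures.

Step 1: 9-fold → factor 9
Step 2: 3.25 mL + 22.5 mL = 25.75 mL total → factor 25.75/3.25 = 7.9231
Step 3: 35 μL + 9.3 mL = 9335 μL total → factor 9335/35 = 266.71
Step 4: 130 μL + 2550 μL = 2680 μL total → factor 2680/130 = 20.615
Step 5: v brought to 2950 μL → factor = 2950 μL/v
Product of known-step factors = 3.9208 × 10^5
Overall factor = 12.0 mg/mL / (0.674 ng/mL) = 1.7804 × 10^7
Step-5 factor = 1.7804 × 10^7 / 3.9208 × 10^5 = 45.41
v = 2950 μL / 45.41 = 65.0 μL

65.0 μL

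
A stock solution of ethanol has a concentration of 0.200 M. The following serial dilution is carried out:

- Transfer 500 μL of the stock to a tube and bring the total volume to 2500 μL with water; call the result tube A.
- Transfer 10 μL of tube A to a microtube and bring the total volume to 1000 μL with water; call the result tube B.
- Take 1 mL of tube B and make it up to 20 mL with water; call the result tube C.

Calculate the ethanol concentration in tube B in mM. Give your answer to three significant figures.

0.400 mM

Step 1: 500 μL brought to 2500 μL → factor 2500/500 = 5
Step 2: 10 μL brought to 1000 μL → factor 1000/10 = 100
Dilution factor through tube B = 5 × 100 = 500
[tube B] = 0.200 M / 500 = 0.0004000 M = 0.400 mM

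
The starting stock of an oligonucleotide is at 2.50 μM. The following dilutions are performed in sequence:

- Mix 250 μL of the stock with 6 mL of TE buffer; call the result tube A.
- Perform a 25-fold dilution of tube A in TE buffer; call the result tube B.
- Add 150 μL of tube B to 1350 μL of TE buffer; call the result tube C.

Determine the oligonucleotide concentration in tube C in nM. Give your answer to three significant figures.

0.400 nM

Step 1: 250 μL + 6 mL = 6250 μL total → factor 6250/250 = 25
Step 2: 25-fold → factor 25
Step 3: 150 μL + 1350 μL = 1500 μL total → factor 1500/150 = 10
Overall dilution factor = 25 × 25 × 10 = 6250
Final = 2.50 μM / 6250 = 0.0004000 μM = 0.400 nM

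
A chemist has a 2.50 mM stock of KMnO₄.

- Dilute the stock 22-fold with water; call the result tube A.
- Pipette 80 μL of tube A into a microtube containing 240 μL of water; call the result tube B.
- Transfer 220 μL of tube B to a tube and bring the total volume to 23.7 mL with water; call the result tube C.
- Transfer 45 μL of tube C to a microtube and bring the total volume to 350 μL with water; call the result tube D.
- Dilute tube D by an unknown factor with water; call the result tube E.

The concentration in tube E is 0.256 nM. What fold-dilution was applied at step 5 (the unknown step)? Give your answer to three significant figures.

Step 1: 22-fold → factor 22
Step 2: 80 μL + 240 μL = 320 μL total → factor 320/80 = 4
Step 3: 220 μL brought to 23.7 mL → factor 23700/220 = 107.73
Step 4: 45 μL brought to 350 μL → factor 350/45 = 7.7778
Step 5: unknown factor x
Product of known-step factors = 73733
Overall factor = 2.50 mM / (0.256 nM) = 9.7656 × 10^6
x = 9.7656 × 10^6 / 73733 = 132

132-fold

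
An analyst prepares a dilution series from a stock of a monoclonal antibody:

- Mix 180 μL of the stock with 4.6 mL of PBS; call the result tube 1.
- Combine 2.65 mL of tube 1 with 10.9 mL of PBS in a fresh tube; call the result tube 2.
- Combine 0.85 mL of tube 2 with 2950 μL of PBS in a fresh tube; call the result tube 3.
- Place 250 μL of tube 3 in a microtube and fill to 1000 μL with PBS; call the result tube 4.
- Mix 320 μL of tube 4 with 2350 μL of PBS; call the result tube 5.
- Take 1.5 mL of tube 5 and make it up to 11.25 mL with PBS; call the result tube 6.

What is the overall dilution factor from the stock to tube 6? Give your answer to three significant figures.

Step 1: 180 μL + 4.6 mL = 4780 μL total → factor 4780/180 = 26.556
Step 2: 2.65 mL + 10.9 mL = 13.55 mL total → factor 13.55/2.65 = 5.1132
Step 3: 0.85 mL + 2950 μL = 3.8 mL total → factor 3.8/0.85 = 4.4706
Step 4: 250 μL brought to 1000 μL → factor 1000/250 = 4
Step 5: 320 μL + 2350 μL = 2670 μL total → factor 2670/320 = 8.3438
Step 6: 1.5 mL brought to 11.25 mL → factor 11.25/1.5 = 7.5
Overall dilution factor = 26.556 × 5.1132 × 4.4706 × 4 × 8.3438 × 7.5 = 1.5195 × 10^5

1.52 × 10^5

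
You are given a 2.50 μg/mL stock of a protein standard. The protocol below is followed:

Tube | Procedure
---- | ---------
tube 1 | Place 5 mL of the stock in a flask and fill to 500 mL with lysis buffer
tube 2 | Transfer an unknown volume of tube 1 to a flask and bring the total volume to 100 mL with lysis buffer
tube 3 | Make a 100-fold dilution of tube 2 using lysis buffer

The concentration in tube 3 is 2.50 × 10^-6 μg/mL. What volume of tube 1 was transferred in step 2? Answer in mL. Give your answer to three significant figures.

Step 1: 5 mL brought to 500 mL → factor 500/5 = 100
Step 2: v brought to 100 mL → factor = 100 mL/v
Step 3: 100-fold → factor 100
Product of known-step factors = 10000
Overall factor = 2.50 μg/mL / (2.50 × 10^-6 μg/mL) = 1 × 10^6
Step-2 factor = 1 × 10^6 / 10000 = 100
v = 100 mL / 100 = 1.00 mL

1.00 mL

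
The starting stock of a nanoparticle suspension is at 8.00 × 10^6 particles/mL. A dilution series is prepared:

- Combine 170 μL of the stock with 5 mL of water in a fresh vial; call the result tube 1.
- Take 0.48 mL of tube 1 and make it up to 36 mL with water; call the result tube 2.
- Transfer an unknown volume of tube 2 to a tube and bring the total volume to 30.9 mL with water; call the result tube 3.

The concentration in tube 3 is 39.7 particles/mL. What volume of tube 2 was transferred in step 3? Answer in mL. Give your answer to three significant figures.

Step 1: 170 μL + 5 mL = 5170 μL total → factor 5170/170 = 30.412
Step 2: 0.48 mL brought to 36 mL → factor 36/0.48 = 75
Step 3: v brought to 30.9 mL → factor = 30.9 mL/v
Product of known-step factors = 2280.9
Overall factor = 8.00 × 10^6 particles/mL / (39.7 particles/mL) = 2.0151 × 10^5
Step-3 factor = 2.0151 × 10^5 / 2280.9 = 88.348
v = 30.9 mL / 88.348 = 0.350 mL

0.350 mL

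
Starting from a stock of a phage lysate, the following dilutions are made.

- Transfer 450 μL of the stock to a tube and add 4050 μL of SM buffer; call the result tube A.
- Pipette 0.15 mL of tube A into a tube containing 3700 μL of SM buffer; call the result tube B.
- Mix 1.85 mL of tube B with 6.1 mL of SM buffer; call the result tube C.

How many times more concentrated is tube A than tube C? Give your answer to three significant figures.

Step 1: 450 μL + 4050 μL = 4500 μL total → factor 4500/450 = 10
Step 2: 0.15 mL + 3700 μL = 3.85 mL total → factor 3.85/0.15 = 25.667
Step 3: 1.85 mL + 6.1 mL = 7.95 mL total → factor 7.95/1.85 = 4.2973
Dilution factor to tube A = 10; to tube C = 1103
[tube A]/[tube C] = (factor to tube C)/(factor to tube A) = 1103/10 = 110

110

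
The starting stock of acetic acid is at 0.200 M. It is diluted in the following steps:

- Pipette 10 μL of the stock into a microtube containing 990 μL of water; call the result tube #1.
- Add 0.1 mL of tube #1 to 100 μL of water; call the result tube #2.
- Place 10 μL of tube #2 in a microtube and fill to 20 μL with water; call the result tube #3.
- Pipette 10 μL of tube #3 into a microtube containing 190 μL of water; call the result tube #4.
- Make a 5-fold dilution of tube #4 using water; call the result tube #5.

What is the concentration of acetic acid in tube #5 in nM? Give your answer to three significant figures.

Step 1: 10 μL + 990 μL = 1000 μL total → factor 1000/10 = 100
Step 2: 0.1 mL + 100 μL = 0.2 mL total → factor 0.2/0.1 = 2
Step 3: 10 μL brought to 20 μL → factor 20/10 = 2
Step 4: 10 μL + 190 μL = 200 μL total → factor 200/10 = 20
Step 5: 5-fold → factor 5
Overall dilution factor = 100 × 2 × 2 × 20 × 5 = 40000
Final = 0.200 M / 40000 = 5.000 × 10^-6 M = 5.00 × 10^3 nM

5.00 × 10^3 nM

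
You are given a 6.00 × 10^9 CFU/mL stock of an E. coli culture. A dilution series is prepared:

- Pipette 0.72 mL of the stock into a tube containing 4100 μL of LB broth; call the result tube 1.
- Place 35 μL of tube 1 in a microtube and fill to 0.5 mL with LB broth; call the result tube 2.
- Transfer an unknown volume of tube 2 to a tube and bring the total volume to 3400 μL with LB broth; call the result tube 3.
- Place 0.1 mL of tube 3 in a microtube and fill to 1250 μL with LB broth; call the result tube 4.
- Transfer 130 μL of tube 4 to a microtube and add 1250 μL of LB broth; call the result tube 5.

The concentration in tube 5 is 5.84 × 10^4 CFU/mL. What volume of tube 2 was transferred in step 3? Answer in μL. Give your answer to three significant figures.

420 μL

Step 1: 0.72 mL + 4100 μL = 4.82 mL total → factor 4.82/0.72 = 6.6944
Step 2: 35 μL brought to 0.5 mL → factor 500/35 = 14.286
Step 3: v brought to 3400 μL → factor = 3400 μL/v
Step 4: 0.1 mL brought to 1250 μL → factor 1.25/0.1 = 12.5
Step 5: 130 μL + 1250 μL = 1380 μL total → factor 1380/130 = 10.615
Product of known-step factors = 12690
Overall factor = 6.00 × 10^9 CFU/mL / (5.84 × 10^4 CFU/mL) = 1.0274 × 10^5
Step-3 factor = 1.0274 × 10^5 / 12690 = 8.0961
v = 3400 μL / 8.0961 = 420 μL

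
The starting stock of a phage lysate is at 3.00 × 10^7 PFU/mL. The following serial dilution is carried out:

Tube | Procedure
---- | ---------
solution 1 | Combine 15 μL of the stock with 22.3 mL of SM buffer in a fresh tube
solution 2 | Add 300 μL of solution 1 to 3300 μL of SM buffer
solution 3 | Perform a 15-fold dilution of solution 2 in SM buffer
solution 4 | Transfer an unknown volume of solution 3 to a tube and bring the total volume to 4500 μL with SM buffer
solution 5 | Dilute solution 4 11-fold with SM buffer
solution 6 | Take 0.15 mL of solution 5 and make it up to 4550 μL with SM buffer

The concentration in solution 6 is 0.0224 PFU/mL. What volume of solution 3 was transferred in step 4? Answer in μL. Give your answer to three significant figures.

300 μL

Step 1: 15 μL + 22.3 mL = 22315 μL total → factor 22315/15 = 1487.7
Step 2: 300 μL + 3300 μL = 3600 μL total → factor 3600/300 = 12
Step 3: 15-fold → factor 15
Step 4: v brought to 4500 μL → factor = 4500 μL/v
Step 5: 11-fold → factor 11
Step 6: 0.15 mL brought to 4550 μL → factor 4.55/0.15 = 30.333
Product of known-step factors = 8.9349 × 10^7
Overall factor = 3.00 × 10^7 PFU/mL / (0.0224 PFU/mL) = 1.3393 × 10^9
Step-4 factor = 1.3393 × 10^9 / 8.9349 × 10^7 = 14.989
v = 4500 μL / 14.989 = 300 μL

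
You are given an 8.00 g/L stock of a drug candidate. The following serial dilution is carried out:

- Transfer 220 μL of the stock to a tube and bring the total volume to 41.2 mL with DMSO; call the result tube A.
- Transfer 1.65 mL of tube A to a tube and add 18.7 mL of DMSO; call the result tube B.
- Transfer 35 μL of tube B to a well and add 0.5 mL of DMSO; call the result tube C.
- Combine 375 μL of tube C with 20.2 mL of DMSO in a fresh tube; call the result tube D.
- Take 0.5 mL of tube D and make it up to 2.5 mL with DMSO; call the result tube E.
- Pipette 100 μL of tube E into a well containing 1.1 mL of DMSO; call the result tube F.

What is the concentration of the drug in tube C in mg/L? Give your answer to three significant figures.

Step 1: 220 μL brought to 41.2 mL → factor 41200/220 = 187.27
Step 2: 1.65 mL + 18.7 mL = 20.35 mL total → factor 20.35/1.65 = 12.333
Step 3: 35 μL + 0.5 mL = 535 μL total → factor 535/35 = 15.286
Dilution factor through tube C = 187.27 × 12.333 × 15.286 = 35305
[tube C] = 8.00 g/L / 35305 = 0.0002266 g/L = 0.227 mg/L

0.227 mg/L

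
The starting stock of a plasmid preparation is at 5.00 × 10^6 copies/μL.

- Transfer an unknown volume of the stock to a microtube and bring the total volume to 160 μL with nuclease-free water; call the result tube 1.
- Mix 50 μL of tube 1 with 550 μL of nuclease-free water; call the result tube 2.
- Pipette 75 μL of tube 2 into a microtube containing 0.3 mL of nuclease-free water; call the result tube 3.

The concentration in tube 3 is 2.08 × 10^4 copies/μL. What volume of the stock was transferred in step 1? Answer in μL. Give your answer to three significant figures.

Step 1: v brought to 160 μL → factor = 160 μL/v
Step 2: 50 μL + 550 μL = 600 μL total → factor 600/50 = 12
Step 3: 75 μL + 0.3 mL = 375 μL total → factor 375/75 = 5
Product of known-step factors = 60
Overall factor = 5.00 × 10^6 copies/μL / (2.08 × 10^4 copies/μL) = 240.38
Step-1 factor = 240.38 / 60 = 4.0064
v = 160 μL / 4.0064 = 39.9 μL

39.9 μL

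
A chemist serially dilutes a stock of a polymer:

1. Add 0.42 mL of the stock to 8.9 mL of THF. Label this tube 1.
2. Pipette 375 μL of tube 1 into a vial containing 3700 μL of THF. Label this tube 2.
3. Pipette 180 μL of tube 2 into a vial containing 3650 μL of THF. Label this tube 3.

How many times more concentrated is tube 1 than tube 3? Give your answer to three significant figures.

231

Step 1: 0.42 mL + 8.9 mL = 9.32 mL total → factor 9.32/0.42 = 22.19
Step 2: 375 μL + 3700 μL = 4075 μL total → factor 4075/375 = 10.867
Step 3: 180 μL + 3650 μL = 3830 μL total → factor 3830/180 = 21.278
Dilution factor to tube 1 = 22.19; to tube 3 = 5130.8
[tube 1]/[tube 3] = (factor to tube 3)/(factor to tube 1) = 5130.8/22.19 = 231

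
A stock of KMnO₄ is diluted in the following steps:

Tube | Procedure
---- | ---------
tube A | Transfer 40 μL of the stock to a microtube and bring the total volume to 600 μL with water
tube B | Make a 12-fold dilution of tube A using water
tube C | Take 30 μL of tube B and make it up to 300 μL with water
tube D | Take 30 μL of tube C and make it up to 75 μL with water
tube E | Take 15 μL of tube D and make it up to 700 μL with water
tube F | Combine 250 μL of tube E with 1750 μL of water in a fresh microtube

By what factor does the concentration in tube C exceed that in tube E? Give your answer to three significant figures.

117

Step 1: 40 μL brought to 600 μL → factor 600/40 = 15
Step 2: 12-fold → factor 12
Step 3: 30 μL brought to 300 μL → factor 300/30 = 10
Step 4: 30 μL brought to 75 μL → factor 75/30 = 2.5
Step 5: 15 μL brought to 700 μL → factor 700/15 = 46.667
Dilution factor to tube C = 1800; to tube E = 2.1 × 10^5
[tube C]/[tube E] = (factor to tube E)/(factor to tube C) = 2.1 × 10^5/1800 = 117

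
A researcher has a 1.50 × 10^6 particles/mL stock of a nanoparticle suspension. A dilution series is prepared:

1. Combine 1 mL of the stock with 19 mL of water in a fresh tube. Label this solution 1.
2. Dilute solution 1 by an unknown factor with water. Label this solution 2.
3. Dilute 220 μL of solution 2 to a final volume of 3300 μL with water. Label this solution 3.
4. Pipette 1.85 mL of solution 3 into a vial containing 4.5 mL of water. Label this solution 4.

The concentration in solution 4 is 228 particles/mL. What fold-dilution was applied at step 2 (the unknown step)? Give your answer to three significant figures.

Step 1: 1 mL + 19 mL = 20 mL total → factor 20/1 = 20
Step 2: unknown factor x
Step 3: 220 μL brought to 3300 μL → factor 3300/220 = 15
Step 4: 1.85 mL + 4.5 mL = 6.35 mL total → factor 6.35/1.85 = 3.4324
Product of known-step factors = 1029.7
Overall factor = 1.50 × 10^6 particles/mL / (228 particles/mL) = 6578.9
x = 6578.9 / 1029.7 = 6.39

6.39-fold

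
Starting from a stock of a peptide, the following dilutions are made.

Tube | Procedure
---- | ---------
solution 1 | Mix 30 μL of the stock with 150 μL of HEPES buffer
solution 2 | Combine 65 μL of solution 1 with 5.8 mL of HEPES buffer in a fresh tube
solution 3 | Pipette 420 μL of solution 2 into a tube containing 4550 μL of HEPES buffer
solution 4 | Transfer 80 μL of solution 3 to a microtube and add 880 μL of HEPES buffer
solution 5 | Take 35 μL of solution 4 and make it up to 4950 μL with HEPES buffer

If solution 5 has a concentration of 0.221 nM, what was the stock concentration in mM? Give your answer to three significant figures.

Step 1: 30 μL + 150 μL = 180 μL total → factor 180/30 = 6
Step 2: 65 μL + 5.8 mL = 5865 μL total → factor 5865/65 = 90.231
Step 3: 420 μL + 4550 μL = 4970 μL total → factor 4970/420 = 11.833
Step 4: 80 μL + 880 μL = 960 μL total → factor 960/80 = 12
Step 5: 35 μL brought to 4950 μL → factor 4950/35 = 141.43
Overall dilution factor = 6 × 90.231 × 11.833 × 12 × 141.43 = 1.0873 × 10^7
Stock = 0.221 nM × 1.0873 × 10^7 = 2.403 × 10^6 nM = 2.40 mM

2.40 mM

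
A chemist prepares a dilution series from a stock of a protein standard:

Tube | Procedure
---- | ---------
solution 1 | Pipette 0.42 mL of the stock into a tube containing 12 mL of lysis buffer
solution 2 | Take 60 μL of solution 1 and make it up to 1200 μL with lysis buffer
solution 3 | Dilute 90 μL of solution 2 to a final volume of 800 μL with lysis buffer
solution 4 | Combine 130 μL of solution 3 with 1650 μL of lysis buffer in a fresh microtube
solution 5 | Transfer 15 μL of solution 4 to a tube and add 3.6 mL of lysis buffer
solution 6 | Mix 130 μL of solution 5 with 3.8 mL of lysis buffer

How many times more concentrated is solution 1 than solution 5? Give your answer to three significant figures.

Step 1: 0.42 mL + 12 mL = 12.42 mL total → factor 12.42/0.42 = 29.571
Step 2: 60 μL brought to 1200 μL → factor 1200/60 = 20
Step 3: 90 μL brought to 800 μL → factor 800/90 = 8.8889
Step 4: 130 μL + 1650 μL = 1780 μL total → factor 1780/130 = 13.692
Step 5: 15 μL + 3.6 mL = 3615 μL total → factor 3615/15 = 241
Dilution factor to solution 1 = 29.571; to solution 5 = 1.7348 × 10^7
[solution 1]/[solution 5] = (factor to solution 5)/(factor to solution 1) = 1.7348 × 10^7/29.571 = 5.87 × 10^5

5.87 × 10^5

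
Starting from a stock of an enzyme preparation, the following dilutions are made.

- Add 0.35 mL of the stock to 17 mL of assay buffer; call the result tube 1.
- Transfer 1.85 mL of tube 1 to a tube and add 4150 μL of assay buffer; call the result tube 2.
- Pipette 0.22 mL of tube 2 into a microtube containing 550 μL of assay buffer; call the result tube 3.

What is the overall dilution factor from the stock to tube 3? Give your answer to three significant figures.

Step 1: 0.35 mL + 17 mL = 17.35 mL total → factor 17.35/0.35 = 49.571
Step 2: 1.85 mL + 4150 μL = 6 mL total → factor 6/1.85 = 3.2432
Step 3: 0.22 mL + 550 μL = 0.77 mL total → factor 0.77/0.22 = 3.5
Overall dilution factor = 49.571 × 3.2432 × 3.5 = 562.7

563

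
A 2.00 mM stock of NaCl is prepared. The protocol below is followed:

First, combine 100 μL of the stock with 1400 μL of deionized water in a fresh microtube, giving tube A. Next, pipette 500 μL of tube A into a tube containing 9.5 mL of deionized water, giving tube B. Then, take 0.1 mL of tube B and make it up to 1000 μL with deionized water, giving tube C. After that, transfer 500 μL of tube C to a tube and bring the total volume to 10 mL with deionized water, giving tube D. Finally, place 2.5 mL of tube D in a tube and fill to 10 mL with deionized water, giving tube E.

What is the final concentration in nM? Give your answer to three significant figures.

Step 1: 100 μL + 1400 μL = 1500 μL total → factor 1500/100 = 15
Step 2: 500 μL + 9.5 mL = 10000 μL total → factor 10000/500 = 20
Step 3: 0.1 mL brought to 1000 μL → factor 1/0.1 = 10
Step 4: 500 μL brought to 10 mL → factor 10000/500 = 20
Step 5: 2.5 mL brought to 10 mL → factor 10/2.5 = 4
Overall dilution factor = 15 × 20 × 10 × 20 × 4 = 2.4 × 10^5
Final = 2.00 mM / 2.4 × 10^5 = 8.333 × 10^-6 mM = 8.33 nM

8.33 nM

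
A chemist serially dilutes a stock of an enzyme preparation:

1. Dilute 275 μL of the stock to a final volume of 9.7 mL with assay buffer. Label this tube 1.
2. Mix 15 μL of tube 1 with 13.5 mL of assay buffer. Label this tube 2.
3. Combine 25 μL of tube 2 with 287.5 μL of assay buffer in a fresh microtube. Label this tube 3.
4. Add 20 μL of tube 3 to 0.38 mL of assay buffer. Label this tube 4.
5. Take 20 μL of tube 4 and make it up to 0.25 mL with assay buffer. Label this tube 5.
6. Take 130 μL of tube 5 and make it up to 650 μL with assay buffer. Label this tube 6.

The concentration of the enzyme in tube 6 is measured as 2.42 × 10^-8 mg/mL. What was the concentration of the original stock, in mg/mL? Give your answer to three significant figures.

Step 1: 275 μL brought to 9.7 mL → factor 9700/275 = 35.273
Step 2: 15 μL + 13.5 mL = 13515 μL total → factor 13515/15 = 901
Step 3: 25 μL + 287.5 μL = 312.5 μL total → factor 312.5/25 = 12.5
Step 4: 20 μL + 0.38 mL = 400 μL total → factor 400/20 = 20
Step 5: 20 μL brought to 0.25 mL → factor 250/20 = 12.5
Step 6: 130 μL brought to 650 μL → factor 650/130 = 5
Overall dilution factor = 35.273 × 901 × 12.5 × 20 × 12.5 × 5 = 4.9657 × 10^8
Stock = 2.42 × 10^-8 mg/mL × 4.9657 × 10^8 = 12.0 mg/mL

12.0 mg/mL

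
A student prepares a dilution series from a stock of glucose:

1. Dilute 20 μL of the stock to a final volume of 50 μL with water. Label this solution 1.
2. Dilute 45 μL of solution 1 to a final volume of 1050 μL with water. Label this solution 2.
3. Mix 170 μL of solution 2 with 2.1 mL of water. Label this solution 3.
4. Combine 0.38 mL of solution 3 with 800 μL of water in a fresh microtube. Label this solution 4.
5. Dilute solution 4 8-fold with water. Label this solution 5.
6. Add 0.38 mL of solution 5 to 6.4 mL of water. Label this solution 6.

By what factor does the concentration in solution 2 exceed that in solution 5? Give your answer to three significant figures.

Step 1: 20 μL brought to 50 μL → factor 50/20 = 2.5
Step 2: 45 μL brought to 1050 μL → factor 1050/45 = 23.333
Step 3: 170 μL + 2.1 mL = 2270 μL total → factor 2270/170 = 13.353
Step 4: 0.38 mL + 800 μL = 1.18 mL total → factor 1.18/0.38 = 3.1053
Step 5: 8-fold → factor 8
Dilution factor to solution 2 = 58.333; to solution 5 = 19350
[solution 2]/[solution 5] = (factor to solution 5)/(factor to solution 2) = 19350/58.333 = 332

332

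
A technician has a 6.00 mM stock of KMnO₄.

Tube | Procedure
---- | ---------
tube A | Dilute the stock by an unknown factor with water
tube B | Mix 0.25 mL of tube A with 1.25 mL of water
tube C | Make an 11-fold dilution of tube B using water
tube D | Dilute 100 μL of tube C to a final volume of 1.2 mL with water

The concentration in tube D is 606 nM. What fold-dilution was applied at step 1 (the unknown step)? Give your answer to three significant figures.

Step 1: unknown factor x
Step 2: 0.25 mL + 1.25 mL = 1.5 mL total → factor 1.5/0.25 = 6
Step 3: 11-fold → factor 11
Step 4: 100 μL brought to 1.2 mL → factor 1200/100 = 12
Product of known-step factors = 792
Overall factor = 6.00 mM / (606 nM) = 9901
x = 9901 / 792 = 12.5

12.5-fold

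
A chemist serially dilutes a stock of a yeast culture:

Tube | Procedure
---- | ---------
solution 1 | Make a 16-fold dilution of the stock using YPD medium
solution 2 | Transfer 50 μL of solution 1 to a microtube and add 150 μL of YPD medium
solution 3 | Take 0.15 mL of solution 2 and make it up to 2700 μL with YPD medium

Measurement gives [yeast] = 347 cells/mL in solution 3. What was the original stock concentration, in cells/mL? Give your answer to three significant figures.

4.00 × 10^5 cells/mL

Step 1: 16-fold → factor 16
Step 2: 50 μL + 150 μL = 200 μL total → factor 200/50 = 4
Step 3: 0.15 mL brought to 2700 μL → factor 2.7/0.15 = 18
Overall dilution factor = 16 × 4 × 18 = 1152
Stock = 347 cells/mL × 1152 = 4.00 × 10^5 cells/mL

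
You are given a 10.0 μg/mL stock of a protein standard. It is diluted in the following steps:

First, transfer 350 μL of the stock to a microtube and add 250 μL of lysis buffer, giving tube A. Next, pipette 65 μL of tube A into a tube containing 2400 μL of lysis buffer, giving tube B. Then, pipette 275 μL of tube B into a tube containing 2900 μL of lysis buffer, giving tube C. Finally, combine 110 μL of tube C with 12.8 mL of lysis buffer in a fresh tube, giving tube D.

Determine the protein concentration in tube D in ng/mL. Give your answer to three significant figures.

0.114 ng/mL

Step 1: 350 μL + 250 μL = 600 μL total → factor 600/350 = 1.7143
Step 2: 65 μL + 2400 μL = 2465 μL total → factor 2465/65 = 37.923
Step 3: 275 μL + 2900 μL = 3175 μL total → factor 3175/275 = 11.545
Step 4: 110 μL + 12.8 mL = 12910 μL total → factor 12910/110 = 117.36
Overall dilution factor = 1.7143 × 37.923 × 11.545 × 117.36 = 88091
Final = 10.0 μg/mL / 88091 = 0.0001135 μg/mL = 0.114 ng/mL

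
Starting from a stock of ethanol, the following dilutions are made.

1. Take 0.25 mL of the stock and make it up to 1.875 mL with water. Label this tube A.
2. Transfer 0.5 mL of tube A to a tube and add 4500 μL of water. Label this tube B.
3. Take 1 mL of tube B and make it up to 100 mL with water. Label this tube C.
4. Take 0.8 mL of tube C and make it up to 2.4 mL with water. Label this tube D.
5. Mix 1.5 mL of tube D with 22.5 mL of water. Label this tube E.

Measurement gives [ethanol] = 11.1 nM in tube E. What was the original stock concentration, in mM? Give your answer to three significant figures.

Step 1: 0.25 mL brought to 1.875 mL → factor 1.875/0.25 = 7.5
Step 2: 0.5 mL + 4500 μL = 5 mL total → factor 5/0.5 = 10
Step 3: 1 mL brought to 100 mL → factor 100/1 = 100
Step 4: 0.8 mL brought to 2.4 mL → factor 2.4/0.8 = 3
Step 5: 1.5 mL + 22.5 mL = 24 mL total → factor 24/1.5 = 16
Overall dilution factor = 7.5 × 10 × 100 × 3 × 16 = 3.6 × 10^5
Stock = 11.1 nM × 3.6 × 10^5 = 3.996 × 10^6 nM = 4.00 mM

4.00 mM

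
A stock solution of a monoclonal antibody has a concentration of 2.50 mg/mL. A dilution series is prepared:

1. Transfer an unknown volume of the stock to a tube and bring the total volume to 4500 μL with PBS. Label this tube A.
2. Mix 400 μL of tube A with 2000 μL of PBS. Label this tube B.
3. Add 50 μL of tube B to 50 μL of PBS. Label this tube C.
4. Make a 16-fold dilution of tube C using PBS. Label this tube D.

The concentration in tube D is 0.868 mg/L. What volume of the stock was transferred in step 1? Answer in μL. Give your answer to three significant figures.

Step 1: v brought to 4500 μL → factor = 4500 μL/v
Step 2: 400 μL + 2000 μL = 2400 μL total → factor 2400/400 = 6
Step 3: 50 μL + 50 μL = 100 μL total → factor 100/50 = 2
Step 4: 16-fold → factor 16
Product of known-step factors = 192
Overall factor = 2.50 mg/mL / (0.868 mg/L) = 2880.2
Step-1 factor = 2880.2 / 192 = 15.001
v = 4500 μL / 15.001 = 300 μL

300 μL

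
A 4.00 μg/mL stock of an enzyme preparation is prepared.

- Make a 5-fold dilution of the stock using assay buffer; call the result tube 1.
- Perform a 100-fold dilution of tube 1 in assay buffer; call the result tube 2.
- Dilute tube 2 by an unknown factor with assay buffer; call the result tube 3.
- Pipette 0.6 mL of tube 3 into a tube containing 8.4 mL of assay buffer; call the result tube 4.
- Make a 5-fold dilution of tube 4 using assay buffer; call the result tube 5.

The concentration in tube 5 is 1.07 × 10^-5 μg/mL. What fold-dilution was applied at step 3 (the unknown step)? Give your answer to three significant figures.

9.97-fold

Step 1: 5-fold → factor 5
Step 2: 100-fold → factor 100
Step 3: unknown factor x
Step 4: 0.6 mL + 8.4 mL = 9 mL total → factor 9/0.6 = 15
Step 5: 5-fold → factor 5
Product of known-step factors = 37500
Overall factor = 4.00 μg/mL / (1.07 × 10^-5 μg/mL) = 3.7383 × 10^5
x = 3.7383 × 10^5 / 37500 = 9.97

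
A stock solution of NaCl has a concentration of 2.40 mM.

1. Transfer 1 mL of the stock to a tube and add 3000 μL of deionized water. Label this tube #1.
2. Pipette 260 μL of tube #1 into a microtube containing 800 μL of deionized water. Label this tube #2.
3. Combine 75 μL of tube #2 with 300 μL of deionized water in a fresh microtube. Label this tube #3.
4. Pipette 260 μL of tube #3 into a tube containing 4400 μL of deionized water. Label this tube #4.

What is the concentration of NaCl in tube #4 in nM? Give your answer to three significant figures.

1.64 × 10^3 nM

Step 1: 1 mL + 3000 μL = 4 mL total → factor 4/1 = 4
Step 2: 260 μL + 800 μL = 1060 μL total → factor 1060/260 = 4.0769
Step 3: 75 μL + 300 μL = 375 μL total → factor 375/75 = 5
Step 4: 260 μL + 4400 μL = 4660 μL total → factor 4660/260 = 17.923
Overall dilution factor = 4 × 4.0769 × 5 × 17.923 = 1461.4
Final = 2.40 mM / 1461.4 = 0.001642 mM = 1.64 × 10^3 nM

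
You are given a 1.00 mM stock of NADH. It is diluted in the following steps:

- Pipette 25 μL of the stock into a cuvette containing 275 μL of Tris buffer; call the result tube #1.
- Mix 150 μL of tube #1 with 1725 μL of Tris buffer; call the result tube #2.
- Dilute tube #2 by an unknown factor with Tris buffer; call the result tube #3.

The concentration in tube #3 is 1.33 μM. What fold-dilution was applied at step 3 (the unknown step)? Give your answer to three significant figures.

5.01-fold

Step 1: 25 μL + 275 μL = 300 μL total → factor 300/25 = 12
Step 2: 150 μL + 1725 μL = 1875 μL total → factor 1875/150 = 12.5
Step 3: unknown factor x
Product of known-step factors = 150
Overall factor = 1.00 mM / (1.33 μM) = 751.88
x = 751.88 / 150 = 5.01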